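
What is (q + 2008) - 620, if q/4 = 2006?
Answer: 9412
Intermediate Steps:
q = 8024 (q = 4*2006 = 8024)
(q + 2008) - 620 = (8024 + 2008) - 620 = 10032 - 620 = 9412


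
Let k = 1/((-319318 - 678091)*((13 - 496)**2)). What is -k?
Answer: 1/232684548201 ≈ 4.2977e-12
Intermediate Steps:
k = -1/232684548201 (k = 1/((-997409)*((-483)**2)) = -1/997409/233289 = -1/997409*1/233289 = -1/232684548201 ≈ -4.2977e-12)
-k = -1*(-1/232684548201) = 1/232684548201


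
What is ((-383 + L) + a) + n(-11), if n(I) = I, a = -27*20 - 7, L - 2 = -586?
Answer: -1525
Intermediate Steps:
L = -584 (L = 2 - 586 = -584)
a = -547 (a = -540 - 7 = -547)
((-383 + L) + a) + n(-11) = ((-383 - 584) - 547) - 11 = (-967 - 547) - 11 = -1514 - 11 = -1525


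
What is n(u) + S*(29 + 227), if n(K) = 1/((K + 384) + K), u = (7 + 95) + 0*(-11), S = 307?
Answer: 46212097/588 ≈ 78592.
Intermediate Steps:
u = 102 (u = 102 + 0 = 102)
n(K) = 1/(384 + 2*K) (n(K) = 1/((384 + K) + K) = 1/(384 + 2*K))
n(u) + S*(29 + 227) = 1/(2*(192 + 102)) + 307*(29 + 227) = (1/2)/294 + 307*256 = (1/2)*(1/294) + 78592 = 1/588 + 78592 = 46212097/588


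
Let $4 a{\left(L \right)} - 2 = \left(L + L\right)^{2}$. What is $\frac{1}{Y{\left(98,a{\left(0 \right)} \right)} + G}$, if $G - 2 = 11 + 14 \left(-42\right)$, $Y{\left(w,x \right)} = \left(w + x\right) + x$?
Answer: $- \frac{1}{476} \approx -0.0021008$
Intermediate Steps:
$a{\left(L \right)} = \frac{1}{2} + L^{2}$ ($a{\left(L \right)} = \frac{1}{2} + \frac{\left(L + L\right)^{2}}{4} = \frac{1}{2} + \frac{\left(2 L\right)^{2}}{4} = \frac{1}{2} + \frac{4 L^{2}}{4} = \frac{1}{2} + L^{2}$)
$Y{\left(w,x \right)} = w + 2 x$
$G = -575$ ($G = 2 + \left(11 + 14 \left(-42\right)\right) = 2 + \left(11 - 588\right) = 2 - 577 = -575$)
$\frac{1}{Y{\left(98,a{\left(0 \right)} \right)} + G} = \frac{1}{\left(98 + 2 \left(\frac{1}{2} + 0^{2}\right)\right) - 575} = \frac{1}{\left(98 + 2 \left(\frac{1}{2} + 0\right)\right) - 575} = \frac{1}{\left(98 + 2 \cdot \frac{1}{2}\right) - 575} = \frac{1}{\left(98 + 1\right) - 575} = \frac{1}{99 - 575} = \frac{1}{-476} = - \frac{1}{476}$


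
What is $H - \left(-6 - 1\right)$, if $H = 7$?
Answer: $14$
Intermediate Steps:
$H - \left(-6 - 1\right) = 7 - \left(-6 - 1\right) = 7 - -7 = 7 + 7 = 14$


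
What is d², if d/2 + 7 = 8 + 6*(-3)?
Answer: 1156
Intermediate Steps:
d = -34 (d = -14 + 2*(8 + 6*(-3)) = -14 + 2*(8 - 18) = -14 + 2*(-10) = -14 - 20 = -34)
d² = (-34)² = 1156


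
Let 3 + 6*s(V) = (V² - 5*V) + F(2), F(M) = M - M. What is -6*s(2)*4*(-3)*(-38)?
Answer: 4104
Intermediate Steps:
F(M) = 0
s(V) = -½ - 5*V/6 + V²/6 (s(V) = -½ + ((V² - 5*V) + 0)/6 = -½ + (V² - 5*V)/6 = -½ + (-5*V/6 + V²/6) = -½ - 5*V/6 + V²/6)
-6*s(2)*4*(-3)*(-38) = -6*(-½ - ⅚*2 + (⅙)*2²)*4*(-3)*(-38) = -6*(-½ - 5/3 + (⅙)*4)*4*(-3)*(-38) = -6*(-½ - 5/3 + ⅔)*4*(-3)*(-38) = -6*(-3/2*4)*(-3)*(-38) = -(-36)*(-3)*(-38) = -6*18*(-38) = -108*(-38) = 4104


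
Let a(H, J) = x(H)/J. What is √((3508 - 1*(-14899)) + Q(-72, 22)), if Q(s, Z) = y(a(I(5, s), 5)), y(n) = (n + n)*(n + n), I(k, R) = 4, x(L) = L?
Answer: √460239/5 ≈ 135.68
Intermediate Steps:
a(H, J) = H/J
y(n) = 4*n² (y(n) = (2*n)*(2*n) = 4*n²)
Q(s, Z) = 64/25 (Q(s, Z) = 4*(4/5)² = 4*(4*(⅕))² = 4*(⅘)² = 4*(16/25) = 64/25)
√((3508 - 1*(-14899)) + Q(-72, 22)) = √((3508 - 1*(-14899)) + 64/25) = √((3508 + 14899) + 64/25) = √(18407 + 64/25) = √(460239/25) = √460239/5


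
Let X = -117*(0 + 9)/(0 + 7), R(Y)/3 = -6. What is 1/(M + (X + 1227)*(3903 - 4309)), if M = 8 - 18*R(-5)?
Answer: -1/436756 ≈ -2.2896e-6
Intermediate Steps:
R(Y) = -18 (R(Y) = 3*(-6) = -18)
X = -1053/7 ≈ -150.43
M = 332 (M = 8 - 18*(-18) = 8 + 324 = 332)
1/(M + (X + 1227)*(3903 - 4309)) = 1/(332 + (-1053/7 + 1227)*(3903 - 4309)) = 1/(332 + (7536/7)*(-406)) = 1/(332 - 437088) = 1/(-436756) = -1/436756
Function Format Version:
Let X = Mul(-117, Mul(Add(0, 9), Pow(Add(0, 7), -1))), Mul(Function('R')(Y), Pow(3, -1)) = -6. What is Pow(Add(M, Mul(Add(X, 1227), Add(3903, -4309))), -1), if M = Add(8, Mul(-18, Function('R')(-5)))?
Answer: Rational(-1, 436756) ≈ -2.2896e-6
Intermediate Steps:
Function('R')(Y) = -18 (Function('R')(Y) = Mul(3, -6) = -18)
X = Rational(-1053, 7) (X = Mul(-117, Mul(9, Pow(7, -1))) = Mul(-117, Mul(9, Rational(1, 7))) = Mul(-117, Rational(9, 7)) = Rational(-1053, 7) ≈ -150.43)
M = 332 (M = Add(8, Mul(-18, -18)) = Add(8, 324) = 332)
Pow(Add(M, Mul(Add(X, 1227), Add(3903, -4309))), -1) = Pow(Add(332, Mul(Add(Rational(-1053, 7), 1227), Add(3903, -4309))), -1) = Pow(Add(332, Mul(Rational(7536, 7), -406)), -1) = Pow(Add(332, -437088), -1) = Pow(-436756, -1) = Rational(-1, 436756)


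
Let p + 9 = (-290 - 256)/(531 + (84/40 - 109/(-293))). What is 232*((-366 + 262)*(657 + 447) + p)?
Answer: -41639698025160/1563073 ≈ -2.6640e+7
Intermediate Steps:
p = -15667437/1563073 (p = -9 + (-290 - 256)/(531 + (84/40 - 109/(-293))) = -9 - 546/(531 + (84*(1/40) - 109*(-1/293))) = -9 - 546/(531 + (21/10 + 109/293)) = -9 - 546/(531 + 7243/2930) = -9 - 546/1563073/2930 = -9 - 546*2930/1563073 = -9 - 1599780/1563073 = -15667437/1563073 ≈ -10.023)
232*((-366 + 262)*(657 + 447) + p) = 232*((-366 + 262)*(657 + 447) - 15667437/1563073) = 232*(-104*1104 - 15667437/1563073) = 232*(-114816 - 15667437/1563073) = 232*(-179481457005/1563073) = -41639698025160/1563073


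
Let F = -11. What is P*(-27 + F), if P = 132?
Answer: -5016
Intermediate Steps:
P*(-27 + F) = 132*(-27 - 11) = 132*(-38) = -5016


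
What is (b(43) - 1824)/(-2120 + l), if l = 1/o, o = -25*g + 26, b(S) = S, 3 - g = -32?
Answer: 1512069/1799881 ≈ 0.84009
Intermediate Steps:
g = 35 (g = 3 - 1*(-32) = 3 + 32 = 35)
o = -849 (o = -25*35 + 26 = -875 + 26 = -849)
l = -1/849 (l = 1/(-849) = -1/849 ≈ -0.0011779)
(b(43) - 1824)/(-2120 + l) = (43 - 1824)/(-2120 - 1/849) = -1781/(-1799881/849) = -1781*(-849/1799881) = 1512069/1799881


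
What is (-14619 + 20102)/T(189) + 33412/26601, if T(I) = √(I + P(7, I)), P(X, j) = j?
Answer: 33412/26601 + 5483*√42/126 ≈ 283.27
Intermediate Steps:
T(I) = √2*√I (T(I) = √(I + I) = √(2*I) = √2*√I)
(-14619 + 20102)/T(189) + 33412/26601 = (-14619 + 20102)/((√2*√189)) + 33412/26601 = 5483/((√2*(3*√21))) + 33412*(1/26601) = 5483/((3*√42)) + 33412/26601 = 5483*(√42/126) + 33412/26601 = 5483*√42/126 + 33412/26601 = 33412/26601 + 5483*√42/126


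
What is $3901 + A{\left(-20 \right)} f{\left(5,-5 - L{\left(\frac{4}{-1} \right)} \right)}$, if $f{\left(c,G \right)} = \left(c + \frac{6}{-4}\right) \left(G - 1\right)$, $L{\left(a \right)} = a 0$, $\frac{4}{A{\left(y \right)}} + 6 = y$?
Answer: $\frac{50755}{13} \approx 3904.2$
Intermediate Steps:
$A{\left(y \right)} = \frac{4}{-6 + y}$
$L{\left(a \right)} = 0$
$f{\left(c,G \right)} = \left(-1 + G\right) \left(- \frac{3}{2} + c\right)$ ($f{\left(c,G \right)} = \left(c + 6 \left(- \frac{1}{4}\right)\right) \left(-1 + G\right) = \left(c - \frac{3}{2}\right) \left(-1 + G\right) = \left(- \frac{3}{2} + c\right) \left(-1 + G\right) = \left(-1 + G\right) \left(- \frac{3}{2} + c\right)$)
$3901 + A{\left(-20 \right)} f{\left(5,-5 - L{\left(\frac{4}{-1} \right)} \right)} = 3901 + \frac{4}{-6 - 20} \left(\frac{3}{2} - 5 - \frac{3 \left(-5 - 0\right)}{2} + \left(-5 - 0\right) 5\right) = 3901 + \frac{4}{-26} \left(\frac{3}{2} - 5 - \frac{3 \left(-5 + 0\right)}{2} + \left(-5 + 0\right) 5\right) = 3901 + 4 \left(- \frac{1}{26}\right) \left(\frac{3}{2} - 5 - - \frac{15}{2} - 25\right) = 3901 - \frac{2 \left(\frac{3}{2} - 5 + \frac{15}{2} - 25\right)}{13} = 3901 - - \frac{42}{13} = 3901 + \frac{42}{13} = \frac{50755}{13}$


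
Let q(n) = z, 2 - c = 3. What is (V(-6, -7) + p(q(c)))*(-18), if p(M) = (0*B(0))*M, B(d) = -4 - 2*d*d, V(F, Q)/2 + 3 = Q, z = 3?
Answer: 360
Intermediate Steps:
c = -1 (c = 2 - 1*3 = 2 - 3 = -1)
q(n) = 3
V(F, Q) = -6 + 2*Q
B(d) = -4 - 2*d²
p(M) = 0 (p(M) = (0*(-4 - 2*0²))*M = (0*(-4 - 2*0))*M = (0*(-4 + 0))*M = (0*(-4))*M = 0*M = 0)
(V(-6, -7) + p(q(c)))*(-18) = ((-6 + 2*(-7)) + 0)*(-18) = ((-6 - 14) + 0)*(-18) = (-20 + 0)*(-18) = -20*(-18) = 360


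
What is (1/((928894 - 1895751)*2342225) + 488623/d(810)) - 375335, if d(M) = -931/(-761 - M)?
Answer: 49843753859745155351/110965235204425 ≈ 4.4918e+5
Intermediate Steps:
(1/((928894 - 1895751)*2342225) + 488623/d(810)) - 375335 = (1/((928894 - 1895751)*2342225) + 488623/((931/(761 + 810)))) - 375335 = ((1/2342225)/(-966857) + 488623/((931/1571))) - 375335 = (-1/966857*1/2342225 + 488623/((931*(1/1571)))) - 375335 = (-1/2264596636825 + 488623/(931/1571)) - 375335 = (-1/2264596636825 + 488623*(1571/931)) - 375335 = (-1/2264596636825 + 40401407/49) - 375335 = 91492890415198012726/110965235204425 - 375335 = 49843753859745155351/110965235204425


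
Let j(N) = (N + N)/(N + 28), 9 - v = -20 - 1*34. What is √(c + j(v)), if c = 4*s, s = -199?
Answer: I*√134290/13 ≈ 28.189*I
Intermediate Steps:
v = 63 (v = 9 - (-20 - 1*34) = 9 - (-20 - 34) = 9 - 1*(-54) = 9 + 54 = 63)
j(N) = 2*N/(28 + N) (j(N) = (2*N)/(28 + N) = 2*N/(28 + N))
c = -796 (c = 4*(-199) = -796)
√(c + j(v)) = √(-796 + 2*63/(28 + 63)) = √(-796 + 2*63/91) = √(-796 + 2*63*(1/91)) = √(-796 + 18/13) = √(-10330/13) = I*√134290/13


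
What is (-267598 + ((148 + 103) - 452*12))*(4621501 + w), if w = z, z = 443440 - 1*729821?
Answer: -1182495017520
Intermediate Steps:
z = -286381 (z = 443440 - 729821 = -286381)
w = -286381
(-267598 + ((148 + 103) - 452*12))*(4621501 + w) = (-267598 + ((148 + 103) - 452*12))*(4621501 - 286381) = (-267598 + (251 - 5424))*4335120 = (-267598 - 5173)*4335120 = -272771*4335120 = -1182495017520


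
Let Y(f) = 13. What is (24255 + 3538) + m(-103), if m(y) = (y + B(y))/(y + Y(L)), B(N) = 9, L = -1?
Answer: 1250732/45 ≈ 27794.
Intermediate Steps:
m(y) = (9 + y)/(13 + y) (m(y) = (y + 9)/(y + 13) = (9 + y)/(13 + y))
(24255 + 3538) + m(-103) = (24255 + 3538) + (9 - 103)/(13 - 103) = 27793 - 94/(-90) = 27793 - 1/90*(-94) = 27793 + 47/45 = 1250732/45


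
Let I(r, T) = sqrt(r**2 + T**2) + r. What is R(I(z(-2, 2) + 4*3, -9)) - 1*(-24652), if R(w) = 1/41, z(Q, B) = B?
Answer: 1010733/41 ≈ 24652.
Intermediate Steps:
I(r, T) = r + sqrt(T**2 + r**2) (I(r, T) = sqrt(T**2 + r**2) + r = r + sqrt(T**2 + r**2))
R(w) = 1/41
R(I(z(-2, 2) + 4*3, -9)) - 1*(-24652) = 1/41 - 1*(-24652) = 1/41 + 24652 = 1010733/41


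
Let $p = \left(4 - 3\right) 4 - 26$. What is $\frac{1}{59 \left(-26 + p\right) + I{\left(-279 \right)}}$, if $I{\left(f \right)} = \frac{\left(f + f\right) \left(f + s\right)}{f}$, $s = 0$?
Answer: $- \frac{1}{3390} \approx -0.00029499$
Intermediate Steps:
$p = -22$ ($p = 1 \cdot 4 - 26 = 4 - 26 = -22$)
$I{\left(f \right)} = 2 f$ ($I{\left(f \right)} = \frac{\left(f + f\right) \left(f + 0\right)}{f} = \frac{2 f f}{f} = \frac{2 f^{2}}{f} = 2 f$)
$\frac{1}{59 \left(-26 + p\right) + I{\left(-279 \right)}} = \frac{1}{59 \left(-26 - 22\right) + 2 \left(-279\right)} = \frac{1}{59 \left(-48\right) - 558} = \frac{1}{-2832 - 558} = \frac{1}{-3390} = - \frac{1}{3390}$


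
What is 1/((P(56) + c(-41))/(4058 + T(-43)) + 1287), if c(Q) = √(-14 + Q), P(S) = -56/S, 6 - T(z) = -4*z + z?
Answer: 19928193640/25647580150391 - 3935*I*√55/25647580150391 ≈ 0.000777 - 1.1378e-9*I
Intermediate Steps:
T(z) = 6 + 3*z (T(z) = 6 - (-4*z + z) = 6 - (-3)*z = 6 + 3*z)
1/((P(56) + c(-41))/(4058 + T(-43)) + 1287) = 1/((-56/56 + √(-14 - 41))/(4058 + (6 + 3*(-43))) + 1287) = 1/((-56*1/56 + √(-55))/(4058 + (6 - 129)) + 1287) = 1/((-1 + I*√55)/(4058 - 123) + 1287) = 1/((-1 + I*√55)/3935 + 1287) = 1/((-1 + I*√55)*(1/3935) + 1287) = 1/((-1/3935 + I*√55/3935) + 1287) = 1/(5064344/3935 + I*√55/3935)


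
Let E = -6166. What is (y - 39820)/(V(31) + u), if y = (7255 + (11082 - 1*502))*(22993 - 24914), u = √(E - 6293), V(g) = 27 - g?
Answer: 27440684/2495 + 6860171*I*√12459/2495 ≈ 10998.0 + 3.0691e+5*I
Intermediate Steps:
u = I*√12459 (u = √(-6166 - 6293) = √(-12459) = I*√12459 ≈ 111.62*I)
y = -34261035 (y = (7255 + (11082 - 502))*(-1921) = (7255 + 10580)*(-1921) = 17835*(-1921) = -34261035)
(y - 39820)/(V(31) + u) = (-34261035 - 39820)/((27 - 1*31) + I*√12459) = -34300855/((27 - 31) + I*√12459) = -34300855/(-4 + I*√12459)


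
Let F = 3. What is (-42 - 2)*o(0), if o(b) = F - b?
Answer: -132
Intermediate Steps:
o(b) = 3 - b
(-42 - 2)*o(0) = (-42 - 2)*(3 - 1*0) = -44*(3 + 0) = -44*3 = -132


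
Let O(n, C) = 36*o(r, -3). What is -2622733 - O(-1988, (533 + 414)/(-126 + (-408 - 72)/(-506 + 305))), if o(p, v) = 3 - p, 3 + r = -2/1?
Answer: -2623021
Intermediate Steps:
r = -5 (r = -3 - 2/1 = -3 - 2*1 = -3 - 2 = -5)
O(n, C) = 288 (O(n, C) = 36*(3 - 1*(-5)) = 36*(3 + 5) = 36*8 = 288)
-2622733 - O(-1988, (533 + 414)/(-126 + (-408 - 72)/(-506 + 305))) = -2622733 - 1*288 = -2622733 - 288 = -2623021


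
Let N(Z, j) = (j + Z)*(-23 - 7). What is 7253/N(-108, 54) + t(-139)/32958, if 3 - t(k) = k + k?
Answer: 13305533/2966220 ≈ 4.4857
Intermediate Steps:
N(Z, j) = -30*Z - 30*j (N(Z, j) = (Z + j)*(-30) = -30*Z - 30*j)
t(k) = 3 - 2*k (t(k) = 3 - (k + k) = 3 - 2*k)
7253/N(-108, 54) + t(-139)/32958 = 7253/(-30*(-108) - 30*54) + (3 - 2*(-139))/32958 = 7253/(3240 - 1620) + (3 + 278)*(1/32958) = 7253/1620 + 281*(1/32958) = 7253*(1/1620) + 281/32958 = 7253/1620 + 281/32958 = 13305533/2966220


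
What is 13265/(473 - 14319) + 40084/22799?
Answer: 36082047/45096422 ≈ 0.80011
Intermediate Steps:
13265/(473 - 14319) + 40084/22799 = 13265/(-13846) + 40084*(1/22799) = 13265*(-1/13846) + 40084/22799 = -1895/1978 + 40084/22799 = 36082047/45096422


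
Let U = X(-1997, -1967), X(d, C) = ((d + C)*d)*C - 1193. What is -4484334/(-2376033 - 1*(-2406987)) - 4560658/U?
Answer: -375405156446389/2591313382581 ≈ -144.87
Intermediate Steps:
X(d, C) = -1193 + C*d*(C + d) (X(d, C) = ((C + d)*d)*C - 1193 = (d*(C + d))*C - 1193 = C*d*(C + d) - 1193 = -1193 + C*d*(C + d))
U = -15570985629 (U = -1193 - 1967*(-1997)**2 - 1997*(-1967)**2 = -1193 - 1967*3988009 - 1997*3869089 = -1193 - 7844413703 - 7726570733 = -15570985629)
-4484334/(-2376033 - 1*(-2406987)) - 4560658/U = -4484334/(-2376033 - 1*(-2406987)) - 4560658/(-15570985629) = -4484334/(-2376033 + 2406987) - 4560658*(-1/15570985629) = -4484334/30954 + 147118/502289859 = -4484334*1/30954 + 147118/502289859 = -747389/5159 + 147118/502289859 = -375405156446389/2591313382581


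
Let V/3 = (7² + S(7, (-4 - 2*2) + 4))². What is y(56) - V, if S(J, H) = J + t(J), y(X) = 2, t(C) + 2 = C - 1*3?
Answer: -10090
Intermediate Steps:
t(C) = -5 + C (t(C) = -2 + (C - 1*3) = -2 + (C - 3) = -2 + (-3 + C) = -5 + C)
S(J, H) = -5 + 2*J (S(J, H) = J + (-5 + J) = -5 + 2*J)
V = 10092 (V = 3*(7² + (-5 + 2*7))² = 3*(49 + (-5 + 14))² = 3*(49 + 9)² = 3*58² = 3*3364 = 10092)
y(56) - V = 2 - 1*10092 = 2 - 10092 = -10090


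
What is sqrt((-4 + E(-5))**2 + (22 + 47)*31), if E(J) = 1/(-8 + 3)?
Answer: 2*sqrt(13479)/5 ≈ 46.440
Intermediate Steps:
E(J) = -1/5 (E(J) = 1/(-5) = -1/5)
sqrt((-4 + E(-5))**2 + (22 + 47)*31) = sqrt((-4 - 1/5)**2 + (22 + 47)*31) = sqrt((-21/5)**2 + 69*31) = sqrt(441/25 + 2139) = sqrt(53916/25) = 2*sqrt(13479)/5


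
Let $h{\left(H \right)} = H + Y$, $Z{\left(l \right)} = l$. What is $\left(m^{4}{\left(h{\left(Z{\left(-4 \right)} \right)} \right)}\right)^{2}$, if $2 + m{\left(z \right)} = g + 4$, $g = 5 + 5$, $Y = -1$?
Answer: $429981696$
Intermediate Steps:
$g = 10$
$h{\left(H \right)} = -1 + H$ ($h{\left(H \right)} = H - 1 = -1 + H$)
$m{\left(z \right)} = 12$ ($m{\left(z \right)} = -2 + \left(10 + 4\right) = -2 + 14 = 12$)
$\left(m^{4}{\left(h{\left(Z{\left(-4 \right)} \right)} \right)}\right)^{2} = \left(12^{4}\right)^{2} = 20736^{2} = 429981696$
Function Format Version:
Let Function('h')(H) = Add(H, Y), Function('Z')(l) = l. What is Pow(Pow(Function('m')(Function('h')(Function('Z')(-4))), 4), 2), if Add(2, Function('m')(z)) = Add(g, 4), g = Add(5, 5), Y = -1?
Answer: 429981696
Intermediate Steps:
g = 10
Function('h')(H) = Add(-1, H) (Function('h')(H) = Add(H, -1) = Add(-1, H))
Function('m')(z) = 12 (Function('m')(z) = Add(-2, Add(10, 4)) = Add(-2, 14) = 12)
Pow(Pow(Function('m')(Function('h')(Function('Z')(-4))), 4), 2) = Pow(Pow(12, 4), 2) = Pow(20736, 2) = 429981696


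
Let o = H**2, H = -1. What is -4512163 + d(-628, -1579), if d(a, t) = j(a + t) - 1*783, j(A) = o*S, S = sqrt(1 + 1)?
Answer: -4512946 + sqrt(2) ≈ -4.5129e+6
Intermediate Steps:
S = sqrt(2) ≈ 1.4142
o = 1 (o = (-1)**2 = 1)
j(A) = sqrt(2) (j(A) = 1*sqrt(2) = sqrt(2))
d(a, t) = -783 + sqrt(2) (d(a, t) = sqrt(2) - 1*783 = sqrt(2) - 783 = -783 + sqrt(2))
-4512163 + d(-628, -1579) = -4512163 + (-783 + sqrt(2)) = -4512946 + sqrt(2)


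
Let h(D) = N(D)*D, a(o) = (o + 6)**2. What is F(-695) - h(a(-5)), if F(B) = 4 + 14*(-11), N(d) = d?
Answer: -151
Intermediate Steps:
a(o) = (6 + o)**2
h(D) = D**2 (h(D) = D*D = D**2)
F(B) = -150 (F(B) = 4 - 154 = -150)
F(-695) - h(a(-5)) = -150 - ((6 - 5)**2)**2 = -150 - (1**2)**2 = -150 - 1*1**2 = -150 - 1*1 = -150 - 1 = -151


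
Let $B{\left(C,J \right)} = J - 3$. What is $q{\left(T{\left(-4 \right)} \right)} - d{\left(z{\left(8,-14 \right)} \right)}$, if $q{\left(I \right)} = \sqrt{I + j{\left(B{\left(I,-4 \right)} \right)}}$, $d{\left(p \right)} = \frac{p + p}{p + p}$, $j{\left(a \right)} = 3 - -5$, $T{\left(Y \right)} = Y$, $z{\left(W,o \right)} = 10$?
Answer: $1$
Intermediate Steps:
$B{\left(C,J \right)} = -3 + J$
$j{\left(a \right)} = 8$ ($j{\left(a \right)} = 3 + 5 = 8$)
$d{\left(p \right)} = 1$ ($d{\left(p \right)} = \frac{2 p}{2 p} = 2 p \frac{1}{2 p} = 1$)
$q{\left(I \right)} = \sqrt{8 + I}$ ($q{\left(I \right)} = \sqrt{I + 8} = \sqrt{8 + I}$)
$q{\left(T{\left(-4 \right)} \right)} - d{\left(z{\left(8,-14 \right)} \right)} = \sqrt{8 - 4} - 1 = \sqrt{4} - 1 = 2 - 1 = 1$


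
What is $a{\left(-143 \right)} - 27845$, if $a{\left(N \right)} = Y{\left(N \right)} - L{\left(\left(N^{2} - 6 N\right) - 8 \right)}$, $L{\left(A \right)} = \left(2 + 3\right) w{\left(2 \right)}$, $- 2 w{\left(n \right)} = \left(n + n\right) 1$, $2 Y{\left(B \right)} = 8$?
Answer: $-27831$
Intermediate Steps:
$Y{\left(B \right)} = 4$ ($Y{\left(B \right)} = \frac{1}{2} \cdot 8 = 4$)
$w{\left(n \right)} = - n$ ($w{\left(n \right)} = - \frac{\left(n + n\right) 1}{2} = - \frac{2 n 1}{2} = - \frac{2 n}{2} = - n$)
$L{\left(A \right)} = -10$ ($L{\left(A \right)} = \left(2 + 3\right) \left(\left(-1\right) 2\right) = 5 \left(-2\right) = -10$)
$a{\left(N \right)} = 14$ ($a{\left(N \right)} = 4 - -10 = 4 + 10 = 14$)
$a{\left(-143 \right)} - 27845 = 14 - 27845 = -27831$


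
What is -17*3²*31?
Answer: -4743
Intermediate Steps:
-17*3²*31 = -17*9*31 = -153*31 = -4743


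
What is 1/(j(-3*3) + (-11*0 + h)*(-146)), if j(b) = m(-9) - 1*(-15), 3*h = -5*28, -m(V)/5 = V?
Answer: 3/20620 ≈ 0.00014549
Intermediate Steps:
m(V) = -5*V
h = -140/3 (h = (-5*28)/3 = (1/3)*(-140) = -140/3 ≈ -46.667)
j(b) = 60 (j(b) = -5*(-9) - 1*(-15) = 45 + 15 = 60)
1/(j(-3*3) + (-11*0 + h)*(-146)) = 1/(60 + (-11*0 - 140/3)*(-146)) = 1/(60 + (0 - 140/3)*(-146)) = 1/(60 - 140/3*(-146)) = 1/(60 + 20440/3) = 1/(20620/3) = 3/20620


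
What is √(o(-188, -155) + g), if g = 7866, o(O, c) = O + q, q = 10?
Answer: 62*√2 ≈ 87.681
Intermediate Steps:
o(O, c) = 10 + O (o(O, c) = O + 10 = 10 + O)
√(o(-188, -155) + g) = √((10 - 188) + 7866) = √(-178 + 7866) = √7688 = 62*√2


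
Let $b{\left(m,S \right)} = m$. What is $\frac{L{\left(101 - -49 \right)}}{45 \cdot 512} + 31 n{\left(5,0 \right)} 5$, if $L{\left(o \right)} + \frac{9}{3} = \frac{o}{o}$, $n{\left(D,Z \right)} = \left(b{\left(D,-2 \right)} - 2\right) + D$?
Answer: $\frac{14284799}{11520} \approx 1240.0$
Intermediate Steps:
$n{\left(D,Z \right)} = -2 + 2 D$ ($n{\left(D,Z \right)} = \left(D - 2\right) + D = \left(-2 + D\right) + D = -2 + 2 D$)
$L{\left(o \right)} = -2$ ($L{\left(o \right)} = -3 + \frac{o}{o} = -3 + 1 = -2$)
$\frac{L{\left(101 - -49 \right)}}{45 \cdot 512} + 31 n{\left(5,0 \right)} 5 = - \frac{2}{45 \cdot 512} + 31 \left(-2 + 2 \cdot 5\right) 5 = - \frac{2}{23040} + 31 \left(-2 + 10\right) 5 = \left(-2\right) \frac{1}{23040} + 31 \cdot 8 \cdot 5 = - \frac{1}{11520} + 248 \cdot 5 = - \frac{1}{11520} + 1240 = \frac{14284799}{11520}$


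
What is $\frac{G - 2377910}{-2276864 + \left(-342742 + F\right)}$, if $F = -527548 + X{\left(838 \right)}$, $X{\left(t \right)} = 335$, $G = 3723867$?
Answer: $- \frac{1345957}{3146819} \approx -0.42772$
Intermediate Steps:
$F = -527213$ ($F = -527548 + 335 = -527213$)
$\frac{G - 2377910}{-2276864 + \left(-342742 + F\right)} = \frac{3723867 - 2377910}{-2276864 - 869955} = \frac{1345957}{-2276864 - 869955} = \frac{1345957}{-3146819} = 1345957 \left(- \frac{1}{3146819}\right) = - \frac{1345957}{3146819}$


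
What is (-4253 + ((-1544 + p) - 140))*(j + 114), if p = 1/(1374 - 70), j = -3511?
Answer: 26299054259/1304 ≈ 2.0168e+7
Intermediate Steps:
p = 1/1304 ≈ 0.00076687
(-4253 + ((-1544 + p) - 140))*(j + 114) = (-4253 + ((-1544 + 1/1304) - 140))*(-3511 + 114) = (-4253 + (-2013375/1304 - 140))*(-3397) = (-4253 - 2195935/1304)*(-3397) = -7741847/1304*(-3397) = 26299054259/1304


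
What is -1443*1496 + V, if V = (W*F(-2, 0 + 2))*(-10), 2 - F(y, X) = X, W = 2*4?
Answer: -2158728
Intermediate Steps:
W = 8
F(y, X) = 2 - X
V = 0 (V = (8*(2 - (0 + 2)))*(-10) = (8*(2 - 1*2))*(-10) = (8*(2 - 2))*(-10) = (8*0)*(-10) = 0*(-10) = 0)
-1443*1496 + V = -1443*1496 + 0 = -2158728 + 0 = -2158728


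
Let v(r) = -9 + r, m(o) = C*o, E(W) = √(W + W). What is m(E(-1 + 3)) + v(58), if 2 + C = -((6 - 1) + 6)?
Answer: 23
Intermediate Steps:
C = -13 (C = -2 - ((6 - 1) + 6) = -2 - (5 + 6) = -2 - 1*11 = -2 - 11 = -13)
E(W) = √2*√W (E(W) = √(2*W) = √2*√W)
m(o) = -13*o
m(E(-1 + 3)) + v(58) = -13*√2*√(-1 + 3) + (-9 + 58) = -13*√2*√2 + 49 = -13*2 + 49 = -26 + 49 = 23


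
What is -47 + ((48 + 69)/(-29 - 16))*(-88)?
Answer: 909/5 ≈ 181.80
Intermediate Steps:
-47 + ((48 + 69)/(-29 - 16))*(-88) = -47 + (117/(-45))*(-88) = -47 + (117*(-1/45))*(-88) = -47 - 13/5*(-88) = -47 + 1144/5 = 909/5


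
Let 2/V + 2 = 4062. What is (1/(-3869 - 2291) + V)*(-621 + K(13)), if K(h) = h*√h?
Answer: -36639/178640 + 767*√13/178640 ≈ -0.18962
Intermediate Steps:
V = 1/2030 (V = 2/(-2 + 4062) = 2/4060 = 2*(1/4060) = 1/2030 ≈ 0.00049261)
K(h) = h^(3/2)
(1/(-3869 - 2291) + V)*(-621 + K(13)) = (1/(-3869 - 2291) + 1/2030)*(-621 + 13^(3/2)) = (1/(-6160) + 1/2030)*(-621 + 13*√13) = (-1/6160 + 1/2030)*(-621 + 13*√13) = 59*(-621 + 13*√13)/178640 = -36639/178640 + 767*√13/178640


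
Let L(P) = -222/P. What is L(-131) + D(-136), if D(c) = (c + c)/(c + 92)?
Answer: 11350/1441 ≈ 7.8765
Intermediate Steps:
D(c) = 2*c/(92 + c) (D(c) = (2*c)/(92 + c) = 2*c/(92 + c))
L(-131) + D(-136) = -222/(-131) + 2*(-136)/(92 - 136) = -222*(-1/131) + 2*(-136)/(-44) = 222/131 + 2*(-136)*(-1/44) = 222/131 + 68/11 = 11350/1441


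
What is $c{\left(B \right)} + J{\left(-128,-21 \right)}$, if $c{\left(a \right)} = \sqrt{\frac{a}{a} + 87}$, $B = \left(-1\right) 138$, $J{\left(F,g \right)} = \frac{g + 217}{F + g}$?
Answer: $- \frac{196}{149} + 2 \sqrt{22} \approx 8.0654$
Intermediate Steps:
$J{\left(F,g \right)} = \frac{217 + g}{F + g}$
$B = -138$
$c{\left(a \right)} = 2 \sqrt{22}$ ($c{\left(a \right)} = \sqrt{1 + 87} = \sqrt{88} = 2 \sqrt{22}$)
$c{\left(B \right)} + J{\left(-128,-21 \right)} = 2 \sqrt{22} + \frac{217 - 21}{-128 - 21} = 2 \sqrt{22} + \frac{1}{-149} \cdot 196 = 2 \sqrt{22} - \frac{196}{149} = - \frac{196}{149} + 2 \sqrt{22}$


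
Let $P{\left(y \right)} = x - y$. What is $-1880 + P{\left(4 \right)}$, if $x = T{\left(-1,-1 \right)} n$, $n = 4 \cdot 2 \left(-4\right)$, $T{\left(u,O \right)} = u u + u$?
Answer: $-1884$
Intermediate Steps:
$T{\left(u,O \right)} = u + u^{2}$ ($T{\left(u,O \right)} = u^{2} + u = u + u^{2}$)
$n = -32$ ($n = 8 \left(-4\right) = -32$)
$x = 0$ ($x = - (1 - 1) \left(-32\right) = \left(-1\right) 0 \left(-32\right) = 0 \left(-32\right) = 0$)
$P{\left(y \right)} = - y$ ($P{\left(y \right)} = 0 - y = - y$)
$-1880 + P{\left(4 \right)} = -1880 - 4 = -1884$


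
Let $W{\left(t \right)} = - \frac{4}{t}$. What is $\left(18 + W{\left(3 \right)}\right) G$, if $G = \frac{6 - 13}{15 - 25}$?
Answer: $\frac{35}{3} \approx 11.667$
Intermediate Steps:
$G = \frac{7}{10}$ ($G = - \frac{7}{-10} = \left(-7\right) \left(- \frac{1}{10}\right) = \frac{7}{10} \approx 0.7$)
$\left(18 + W{\left(3 \right)}\right) G = \left(18 - \frac{4}{3}\right) \frac{7}{10} = \frac{50}{3} \cdot \frac{7}{10} = \frac{35}{3}$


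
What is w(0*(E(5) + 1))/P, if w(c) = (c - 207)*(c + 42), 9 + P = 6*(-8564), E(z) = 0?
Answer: 2898/17131 ≈ 0.16917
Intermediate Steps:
P = -51393 (P = -9 + 6*(-8564) = -9 - 51384 = -51393)
w(c) = (-207 + c)*(42 + c)
w(0*(E(5) + 1))/P = (-8694 + (0*(0 + 1))**2 - 0*(0 + 1))/(-51393) = (-8694 + (0*1)**2 - 0)*(-1/51393) = (-8694 + 0**2 - 165*0)*(-1/51393) = (-8694 + 0 + 0)*(-1/51393) = -8694*(-1/51393) = 2898/17131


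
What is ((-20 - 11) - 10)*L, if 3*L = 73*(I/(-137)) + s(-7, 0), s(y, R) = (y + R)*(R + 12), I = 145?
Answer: 905813/411 ≈ 2203.9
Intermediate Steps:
s(y, R) = (12 + R)*(R + y) (s(y, R) = (R + y)*(12 + R) = (12 + R)*(R + y))
L = -22093/411 (L = (73*(145/(-137)) + (0**2 + 12*0 + 12*(-7) + 0*(-7)))/3 = (73*(145*(-1/137)) + (0 + 0 - 84 + 0))/3 = (73*(-145/137) - 84)/3 = (-10585/137 - 84)/3 = (1/3)*(-22093/137) = -22093/411 ≈ -53.754)
((-20 - 11) - 10)*L = ((-20 - 11) - 10)*(-22093/411) = (-31 - 10)*(-22093/411) = -41*(-22093/411) = 905813/411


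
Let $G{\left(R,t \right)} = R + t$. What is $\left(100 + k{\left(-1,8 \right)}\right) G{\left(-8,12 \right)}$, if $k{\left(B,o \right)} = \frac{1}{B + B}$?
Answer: $398$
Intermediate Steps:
$k{\left(B,o \right)} = \frac{1}{2 B}$
$\left(100 + k{\left(-1,8 \right)}\right) G{\left(-8,12 \right)} = \left(100 + \frac{1}{2 \left(-1\right)}\right) \left(-8 + 12\right) = \left(100 + \frac{1}{2} \left(-1\right)\right) 4 = \left(100 - \frac{1}{2}\right) 4 = \frac{199}{2} \cdot 4 = 398$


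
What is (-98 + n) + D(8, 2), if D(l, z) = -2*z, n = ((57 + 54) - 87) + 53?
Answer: -25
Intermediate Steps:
n = 77 (n = (111 - 87) + 53 = 24 + 53 = 77)
(-98 + n) + D(8, 2) = (-98 + 77) - 2*2 = -21 - 4 = -25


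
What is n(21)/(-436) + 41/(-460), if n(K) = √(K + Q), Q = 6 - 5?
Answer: -41/460 - √22/436 ≈ -0.099888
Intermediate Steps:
Q = 1
n(K) = √(1 + K) (n(K) = √(K + 1) = √(1 + K))
n(21)/(-436) + 41/(-460) = √(1 + 21)/(-436) + 41/(-460) = √22*(-1/436) + 41*(-1/460) = -√22/436 - 41/460 = -41/460 - √22/436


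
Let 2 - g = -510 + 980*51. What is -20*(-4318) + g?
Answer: 36892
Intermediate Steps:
g = -49468 (g = 2 - (-510 + 980*51) = 2 - (-510 + 49980) = 2 - 1*49470 = 2 - 49470 = -49468)
-20*(-4318) + g = -20*(-4318) - 49468 = 86360 - 49468 = 36892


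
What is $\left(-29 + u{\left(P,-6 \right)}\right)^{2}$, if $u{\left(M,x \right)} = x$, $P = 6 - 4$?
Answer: $1225$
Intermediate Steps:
$P = 2$ ($P = 6 - 4 = 2$)
$\left(-29 + u{\left(P,-6 \right)}\right)^{2} = \left(-29 - 6\right)^{2} = \left(-35\right)^{2} = 1225$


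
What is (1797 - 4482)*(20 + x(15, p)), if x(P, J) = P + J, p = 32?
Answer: -179895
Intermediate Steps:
x(P, J) = J + P
(1797 - 4482)*(20 + x(15, p)) = (1797 - 4482)*(20 + (32 + 15)) = -2685*(20 + 47) = -2685*67 = -179895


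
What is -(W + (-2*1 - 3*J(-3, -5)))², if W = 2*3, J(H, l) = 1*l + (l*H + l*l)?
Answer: -10201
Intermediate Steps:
J(H, l) = l + l² + H*l (J(H, l) = l + (H*l + l²) = l + (l² + H*l) = l + l² + H*l)
W = 6
-(W + (-2*1 - 3*J(-3, -5)))² = -(6 + (-2*1 - (-15)*(1 - 3 - 5)))² = -(6 + (-2 - (-15)*(-7)))² = -(6 + (-2 - 3*35))² = -(6 + (-2 - 105))² = -(6 - 107)² = -1*(-101)² = -1*10201 = -10201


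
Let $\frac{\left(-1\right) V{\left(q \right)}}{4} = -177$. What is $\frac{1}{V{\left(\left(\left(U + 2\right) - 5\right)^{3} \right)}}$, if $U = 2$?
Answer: $\frac{1}{708} \approx 0.0014124$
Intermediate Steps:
$V{\left(q \right)} = 708$ ($V{\left(q \right)} = \left(-4\right) \left(-177\right) = 708$)
$\frac{1}{V{\left(\left(\left(U + 2\right) - 5\right)^{3} \right)}} = \frac{1}{708}$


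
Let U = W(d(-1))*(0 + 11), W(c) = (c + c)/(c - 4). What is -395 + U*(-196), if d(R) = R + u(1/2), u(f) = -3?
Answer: -2551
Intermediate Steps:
d(R) = -3 + R (d(R) = R - 3 = -3 + R)
W(c) = 2*c/(-4 + c) (W(c) = (2*c)/(-4 + c) = 2*c/(-4 + c))
U = 11 (U = (2*(-3 - 1)/(-4 + (-3 - 1)))*(0 + 11) = (2*(-4)/(-4 - 4))*11 = (2*(-4)/(-8))*11 = (2*(-4)*(-1/8))*11 = 1*11 = 11)
-395 + U*(-196) = -395 + 11*(-196) = -395 - 2156 = -2551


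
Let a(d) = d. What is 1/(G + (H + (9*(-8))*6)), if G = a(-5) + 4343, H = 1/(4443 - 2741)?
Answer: 1702/6648013 ≈ 0.00025602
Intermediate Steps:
H = 1/1702 ≈ 0.00058754
G = 4338 (G = -5 + 4343 = 4338)
1/(G + (H + (9*(-8))*6)) = 1/(4338 + (1/1702 + (9*(-8))*6)) = 1/(4338 + (1/1702 - 72*6)) = 1/(4338 + (1/1702 - 432)) = 1/(4338 - 735263/1702) = 1/(6648013/1702) = 1702/6648013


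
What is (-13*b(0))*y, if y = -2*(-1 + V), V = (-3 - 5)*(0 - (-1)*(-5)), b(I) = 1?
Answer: 1014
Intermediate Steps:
V = 40 (V = -8*(0 - 1*5) = -8*(0 - 5) = -8*(-5) = 40)
y = -78 (y = -2*(-1 + 40) = -2*39 = -78)
(-13*b(0))*y = -13*1*(-78) = -13*(-78) = 1014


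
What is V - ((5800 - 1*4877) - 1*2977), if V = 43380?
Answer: 45434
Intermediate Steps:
V - ((5800 - 1*4877) - 1*2977) = 43380 - ((5800 - 1*4877) - 1*2977) = 43380 - ((5800 - 4877) - 2977) = 43380 - (923 - 2977) = 43380 - 1*(-2054) = 43380 + 2054 = 45434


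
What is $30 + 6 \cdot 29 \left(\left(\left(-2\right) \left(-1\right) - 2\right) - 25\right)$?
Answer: $-4320$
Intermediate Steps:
$30 + 6 \cdot 29 \left(\left(\left(-2\right) \left(-1\right) - 2\right) - 25\right) = 30 + 174 \left(\left(2 - 2\right) - 25\right) = 30 + 174 \left(0 - 25\right) = 30 + 174 \left(-25\right) = 30 - 4350 = -4320$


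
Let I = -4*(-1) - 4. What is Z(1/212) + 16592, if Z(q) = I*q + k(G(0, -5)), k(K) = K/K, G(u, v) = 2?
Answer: 16593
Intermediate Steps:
k(K) = 1
I = 0 (I = 4 - 4 = 0)
Z(q) = 1 (Z(q) = 0*q + 1 = 0 + 1 = 1)
Z(1/212) + 16592 = 1 + 16592 = 16593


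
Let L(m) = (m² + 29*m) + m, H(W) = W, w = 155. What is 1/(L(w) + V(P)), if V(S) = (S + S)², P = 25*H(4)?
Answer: 1/68675 ≈ 1.4561e-5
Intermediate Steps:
L(m) = m² + 30*m
P = 100 (P = 25*4 = 100)
V(S) = 4*S² (V(S) = (2*S)² = 4*S²)
1/(L(w) + V(P)) = 1/(155*(30 + 155) + 4*100²) = 1/(155*185 + 4*10000) = 1/(28675 + 40000) = 1/68675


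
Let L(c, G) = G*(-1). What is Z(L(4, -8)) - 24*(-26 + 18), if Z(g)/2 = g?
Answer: 208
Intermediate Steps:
L(c, G) = -G
Z(g) = 2*g
Z(L(4, -8)) - 24*(-26 + 18) = 2*(-1*(-8)) - 24*(-26 + 18) = 2*8 - 24*(-8) = 16 + 192 = 208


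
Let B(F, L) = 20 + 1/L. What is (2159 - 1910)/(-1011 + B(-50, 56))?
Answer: -13944/55495 ≈ -0.25127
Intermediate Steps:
(2159 - 1910)/(-1011 + B(-50, 56)) = (2159 - 1910)/(-1011 + (20 + 1/56)) = 249/(-1011 + (20 + 1/56)) = 249/(-1011 + 1121/56) = 249/(-55495/56) = 249*(-56/55495) = -13944/55495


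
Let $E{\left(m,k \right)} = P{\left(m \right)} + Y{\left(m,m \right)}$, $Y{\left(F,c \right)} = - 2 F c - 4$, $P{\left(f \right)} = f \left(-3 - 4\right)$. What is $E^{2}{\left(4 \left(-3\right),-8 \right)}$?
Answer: $43264$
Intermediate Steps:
$P{\left(f \right)} = - 7 f$ ($P{\left(f \right)} = f \left(-7\right) = - 7 f$)
$Y{\left(F,c \right)} = -4 - 2 F c$ ($Y{\left(F,c \right)} = - 2 F c - 4 = -4 - 2 F c$)
$E{\left(m,k \right)} = -4 - 7 m - 2 m^{2}$ ($E{\left(m,k \right)} = - 7 m - \left(4 + 2 m m\right) = - 7 m - \left(4 + 2 m^{2}\right) = -4 - 7 m - 2 m^{2}$)
$E^{2}{\left(4 \left(-3\right),-8 \right)} = \left(-4 - 7 \cdot 4 \left(-3\right) - 2 \left(4 \left(-3\right)\right)^{2}\right)^{2} = \left(-4 - -84 - 2 \left(-12\right)^{2}\right)^{2} = \left(-4 + 84 - 288\right)^{2} = \left(-208\right)^{2} = 43264$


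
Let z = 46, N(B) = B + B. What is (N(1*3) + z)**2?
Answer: 2704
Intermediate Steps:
N(B) = 2*B
(N(1*3) + z)**2 = (2*(1*3) + 46)**2 = (2*3 + 46)**2 = (6 + 46)**2 = 52**2 = 2704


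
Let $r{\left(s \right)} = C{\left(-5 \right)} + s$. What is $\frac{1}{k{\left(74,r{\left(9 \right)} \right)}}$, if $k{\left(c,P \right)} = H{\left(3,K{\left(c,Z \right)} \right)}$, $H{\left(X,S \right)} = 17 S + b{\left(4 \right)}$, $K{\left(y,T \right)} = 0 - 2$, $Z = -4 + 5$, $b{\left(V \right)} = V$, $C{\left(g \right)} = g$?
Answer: $- \frac{1}{30} \approx -0.033333$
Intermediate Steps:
$r{\left(s \right)} = -5 + s$
$Z = 1$
$K{\left(y,T \right)} = -2$ ($K{\left(y,T \right)} = 0 - 2 = -2$)
$H{\left(X,S \right)} = 4 + 17 S$ ($H{\left(X,S \right)} = 17 S + 4 = 4 + 17 S$)
$k{\left(c,P \right)} = -30$ ($k{\left(c,P \right)} = 4 + 17 \left(-2\right) = 4 - 34 = -30$)
$\frac{1}{k{\left(74,r{\left(9 \right)} \right)}} = \frac{1}{-30} = - \frac{1}{30}$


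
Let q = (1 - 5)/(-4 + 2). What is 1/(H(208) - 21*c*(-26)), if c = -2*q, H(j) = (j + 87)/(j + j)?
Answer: -416/908249 ≈ -0.00045802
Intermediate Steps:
H(j) = (87 + j)/(2*j) (H(j) = (87 + j)/((2*j)) = (87 + j)*(1/(2*j)) = (87 + j)/(2*j))
q = 2 (q = -4/(-2) = -4*(-1/2) = 2)
c = -4 (c = -2*2 = -4)
1/(H(208) - 21*c*(-26)) = 1/((1/2)*(87 + 208)/208 - 21*(-4)*(-26)) = 1/((1/2)*(1/208)*295 + 84*(-26)) = 1/(295/416 - 2184) = 1/(-908249/416) = -416/908249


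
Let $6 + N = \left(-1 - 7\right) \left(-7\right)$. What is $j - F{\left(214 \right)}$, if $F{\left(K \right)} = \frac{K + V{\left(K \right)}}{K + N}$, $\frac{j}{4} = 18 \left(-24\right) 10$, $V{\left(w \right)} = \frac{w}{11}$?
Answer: $- \frac{2090987}{121} \approx -17281.0$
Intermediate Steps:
$V{\left(w \right)} = \frac{w}{11}$ ($V{\left(w \right)} = w \frac{1}{11} = \frac{w}{11}$)
$j = -17280$ ($j = 4 \cdot 18 \left(-24\right) 10 = 4 \left(\left(-432\right) 10\right) = 4 \left(-4320\right) = -17280$)
$N = 50$ ($N = -6 + \left(-1 - 7\right) \left(-7\right) = -6 - -56 = -6 + 56 = 50$)
$F{\left(K \right)} = \frac{12 K}{11 \left(50 + K\right)}$ ($F{\left(K \right)} = \frac{K + \frac{K}{11}}{K + 50} = \frac{\frac{12}{11} K}{50 + K} = \frac{12 K}{11 \left(50 + K\right)}$)
$j - F{\left(214 \right)} = -17280 - \frac{12}{11} \cdot 214 \frac{1}{50 + 214} = -17280 - \frac{12}{11} \cdot 214 \cdot \frac{1}{264} = -17280 - \frac{107}{121} = - \frac{2090987}{121}$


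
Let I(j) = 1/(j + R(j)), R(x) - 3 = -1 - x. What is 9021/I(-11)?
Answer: 18042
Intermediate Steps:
R(x) = 2 - x (R(x) = 3 + (-1 - x) = 2 - x)
I(j) = ½ (I(j) = 1/(j + (2 - j)) = 1/2 = ½)
9021/I(-11) = 9021/(½) = 9021*2 = 18042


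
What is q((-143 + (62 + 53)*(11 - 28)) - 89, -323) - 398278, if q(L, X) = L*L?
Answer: 4384691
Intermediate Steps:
q(L, X) = L²
q((-143 + (62 + 53)*(11 - 28)) - 89, -323) - 398278 = ((-143 + (62 + 53)*(11 - 28)) - 89)² - 398278 = ((-143 + 115*(-17)) - 89)² - 398278 = ((-143 - 1955) - 89)² - 398278 = (-2098 - 89)² - 398278 = (-2187)² - 398278 = 4782969 - 398278 = 4384691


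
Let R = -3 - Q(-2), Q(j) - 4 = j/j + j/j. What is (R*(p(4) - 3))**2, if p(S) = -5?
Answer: 5184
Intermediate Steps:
Q(j) = 6 (Q(j) = 4 + (j/j + j/j) = 4 + (1 + 1) = 4 + 2 = 6)
R = -9 (R = -3 - 1*6 = -3 - 6 = -9)
(R*(p(4) - 3))**2 = (-9*(-5 - 3))**2 = (-9*(-8))**2 = 72**2 = 5184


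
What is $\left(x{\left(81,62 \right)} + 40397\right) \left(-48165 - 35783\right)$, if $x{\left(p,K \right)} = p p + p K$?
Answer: $-4363617040$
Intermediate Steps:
$x{\left(p,K \right)} = p^{2} + K p$
$\left(x{\left(81,62 \right)} + 40397\right) \left(-48165 - 35783\right) = \left(81 \left(62 + 81\right) + 40397\right) \left(-48165 - 35783\right) = \left(81 \cdot 143 + 40397\right) \left(-83948\right) = \left(11583 + 40397\right) \left(-83948\right) = 51980 \left(-83948\right) = -4363617040$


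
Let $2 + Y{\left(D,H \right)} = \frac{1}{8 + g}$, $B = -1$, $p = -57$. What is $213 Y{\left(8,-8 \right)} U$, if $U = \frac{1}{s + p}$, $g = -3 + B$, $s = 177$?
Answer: $- \frac{497}{160} \approx -3.1063$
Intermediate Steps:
$g = -4$ ($g = -3 - 1 = -4$)
$Y{\left(D,H \right)} = - \frac{7}{4}$ ($Y{\left(D,H \right)} = -2 + \frac{1}{8 - 4} = -2 + \frac{1}{4} = - \frac{7}{4}$)
$U = \frac{1}{120}$ ($U = \frac{1}{177 - 57} = \frac{1}{120} \approx 0.0083333$)
$213 Y{\left(8,-8 \right)} U = 213 \left(- \frac{7}{4}\right) \frac{1}{120} = \left(- \frac{1491}{4}\right) \frac{1}{120} = - \frac{497}{160}$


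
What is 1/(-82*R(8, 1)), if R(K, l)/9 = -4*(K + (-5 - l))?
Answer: 1/5904 ≈ 0.00016938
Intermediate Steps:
R(K, l) = 180 - 36*K + 36*l (R(K, l) = 9*(-4*(K + (-5 - l))) = 9*(-4*(-5 + K - l)) = 9*(20 - 4*K + 4*l) = 180 - 36*K + 36*l)
1/(-82*R(8, 1)) = 1/(-82*(180 - 36*8 + 36*1)) = 1/(-82*(180 - 288 + 36)) = 1/(-82*(-72)) = 1/5904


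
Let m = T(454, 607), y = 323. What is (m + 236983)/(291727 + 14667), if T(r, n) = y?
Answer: 118653/153197 ≈ 0.77451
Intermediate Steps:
T(r, n) = 323
m = 323
(m + 236983)/(291727 + 14667) = (323 + 236983)/(291727 + 14667) = 237306/306394 = 237306*(1/306394) = 118653/153197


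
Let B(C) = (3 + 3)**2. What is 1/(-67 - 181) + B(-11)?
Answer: 8927/248 ≈ 35.996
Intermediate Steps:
B(C) = 36 (B(C) = 6**2 = 36)
1/(-67 - 181) + B(-11) = 1/(-67 - 181) + 36 = 1/(-248) + 36 = -1/248 + 36 = 8927/248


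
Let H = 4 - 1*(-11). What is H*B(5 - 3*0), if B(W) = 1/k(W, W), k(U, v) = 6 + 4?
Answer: 3/2 ≈ 1.5000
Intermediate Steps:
k(U, v) = 10
B(W) = ⅒ (B(W) = 1/10 = ⅒)
H = 15 (H = 4 + 11 = 15)
H*B(5 - 3*0) = 15*(⅒) = 3/2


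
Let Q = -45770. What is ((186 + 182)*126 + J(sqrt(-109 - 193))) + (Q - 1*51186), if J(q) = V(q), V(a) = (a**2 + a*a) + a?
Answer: -51192 + I*sqrt(302) ≈ -51192.0 + 17.378*I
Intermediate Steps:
V(a) = a + 2*a**2 (V(a) = (a**2 + a**2) + a = 2*a**2 + a = a + 2*a**2)
J(q) = q*(1 + 2*q)
((186 + 182)*126 + J(sqrt(-109 - 193))) + (Q - 1*51186) = ((186 + 182)*126 + sqrt(-109 - 193)*(1 + 2*sqrt(-109 - 193))) + (-45770 - 1*51186) = (368*126 + sqrt(-302)*(1 + 2*sqrt(-302))) + (-45770 - 51186) = (46368 + (I*sqrt(302))*(1 + 2*(I*sqrt(302)))) - 96956 = (46368 + (I*sqrt(302))*(1 + 2*I*sqrt(302))) - 96956 = (46368 + I*sqrt(302)*(1 + 2*I*sqrt(302))) - 96956 = -50588 + I*sqrt(302)*(1 + 2*I*sqrt(302))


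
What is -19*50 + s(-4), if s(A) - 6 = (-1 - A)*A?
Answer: -956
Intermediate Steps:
s(A) = 6 + A*(-1 - A) (s(A) = 6 + (-1 - A)*A = 6 + A*(-1 - A))
-19*50 + s(-4) = -19*50 + (6 - 1*(-4) - 1*(-4)²) = -950 + (6 + 4 - 1*16) = -950 + (6 + 4 - 16) = -950 - 6 = -956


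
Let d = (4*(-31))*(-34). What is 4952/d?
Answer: 619/527 ≈ 1.1746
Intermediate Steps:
d = 4216 (d = -124*(-34) = 4216)
4952/d = 4952/4216 = 4952*(1/4216) = 619/527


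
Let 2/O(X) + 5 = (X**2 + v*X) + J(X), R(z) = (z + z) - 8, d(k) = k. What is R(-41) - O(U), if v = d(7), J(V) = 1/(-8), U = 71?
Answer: -3983686/44263 ≈ -90.000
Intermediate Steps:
J(V) = -1/8
v = 7
R(z) = -8 + 2*z (R(z) = 2*z - 8 = -8 + 2*z)
O(X) = 2/(-41/8 + X**2 + 7*X) (O(X) = 2/(-5 + ((X**2 + 7*X) - 1/8)) = 2/(-5 + (-1/8 + X**2 + 7*X)) = 2/(-41/8 + X**2 + 7*X))
R(-41) - O(U) = (-8 + 2*(-41)) - 16/(-41 + 8*71**2 + 56*71) = (-8 - 82) - 16/(-41 + 8*5041 + 3976) = -90 - 16/(-41 + 40328 + 3976) = -90 - 16/44263 = -3983686/44263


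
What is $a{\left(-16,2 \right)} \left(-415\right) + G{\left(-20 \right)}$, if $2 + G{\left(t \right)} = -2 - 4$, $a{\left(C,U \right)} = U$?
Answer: $-838$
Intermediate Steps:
$G{\left(t \right)} = -8$ ($G{\left(t \right)} = -2 - 6 = -8$)
$a{\left(-16,2 \right)} \left(-415\right) + G{\left(-20 \right)} = 2 \left(-415\right) - 8 = -830 - 8 = -838$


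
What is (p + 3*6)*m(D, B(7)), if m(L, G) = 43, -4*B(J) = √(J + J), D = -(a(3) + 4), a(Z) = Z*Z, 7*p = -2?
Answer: 5332/7 ≈ 761.71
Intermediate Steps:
p = -2/7 (p = (⅐)*(-2) = -2/7 ≈ -0.28571)
a(Z) = Z²
D = -13 (D = -(3² + 4) = -(9 + 4) = -1*13 = -13)
B(J) = -√2*√J/4 (B(J) = -√(J + J)/4 = -√2*√J/4)
(p + 3*6)*m(D, B(7)) = (-2/7 + 3*6)*43 = (-2/7 + 18)*43 = (124/7)*43 = 5332/7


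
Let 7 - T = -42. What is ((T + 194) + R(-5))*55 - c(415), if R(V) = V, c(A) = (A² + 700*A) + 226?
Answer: -449861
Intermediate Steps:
T = 49 (T = 7 - 1*(-42) = 7 + 42 = 49)
c(A) = 226 + A² + 700*A
((T + 194) + R(-5))*55 - c(415) = ((49 + 194) - 5)*55 - (226 + 415² + 700*415) = (243 - 5)*55 - (226 + 172225 + 290500) = 238*55 - 1*462951 = 13090 - 462951 = -449861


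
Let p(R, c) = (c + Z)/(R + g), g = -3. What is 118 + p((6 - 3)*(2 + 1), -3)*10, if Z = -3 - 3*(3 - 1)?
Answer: 98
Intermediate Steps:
Z = -9 (Z = -3 - 3*2 = -3 - 1*6 = -3 - 6 = -9)
p(R, c) = (-9 + c)/(-3 + R) (p(R, c) = (c - 9)/(R - 3) = (-9 + c)/(-3 + R))
118 + p((6 - 3)*(2 + 1), -3)*10 = 118 + ((-9 - 3)/(-3 + (6 - 3)*(2 + 1)))*10 = 118 + (-12/(-3 + 3*3))*10 = 118 + (-12/(-3 + 9))*10 = 118 + (-12/6)*10 = 118 + ((1/6)*(-12))*10 = 118 - 2*10 = 118 - 20 = 98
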